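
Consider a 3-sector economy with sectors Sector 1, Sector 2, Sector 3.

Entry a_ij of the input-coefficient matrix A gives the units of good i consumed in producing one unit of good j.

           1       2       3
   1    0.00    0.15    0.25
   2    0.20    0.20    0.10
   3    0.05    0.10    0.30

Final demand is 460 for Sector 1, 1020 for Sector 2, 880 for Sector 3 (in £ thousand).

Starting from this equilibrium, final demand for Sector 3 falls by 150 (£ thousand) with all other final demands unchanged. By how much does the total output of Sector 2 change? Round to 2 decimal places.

Δx_2 = -43.84

I − A =
  [   1.00    -0.15    -0.25]
  [  -0.20     0.80    -0.10]
  [  -0.05    -0.10     0.70]
Cofactors of I−A, C_ij = (−1)^(i+j)·(minor ij) (rows/columns in the sector order above):
  C_11 = (0.80)(0.70) − (-0.10)(-0.10) = 0.5500
  C_12 = −[(-0.20)(0.70) − (-0.10)(-0.05)] = 0.1450
  C_13 = (-0.20)(-0.10) − (0.80)(-0.05) = 0.0600
  C_21 = −[(-0.15)(0.70) − (-0.25)(-0.10)] = 0.1300
  C_22 = (1.00)(0.70) − (-0.25)(-0.05) = 0.6875
  C_23 = −[(1.00)(-0.10) − (-0.15)(-0.05)] = 0.1075
  C_31 = (-0.15)(-0.10) − (-0.25)(0.80) = 0.2150
  C_32 = −[(1.00)(-0.10) − (-0.25)(-0.20)] = 0.1500
  C_33 = (1.00)(0.80) − (-0.15)(-0.20) = 0.7700
det(I−A) = Σ_j (I−A)_1j·C_1j = (1.00)(0.5500) + (-0.15)(0.1450) + (-0.25)(0.0600) = 0.51325
adj(I−A) = Cᵀ =
  [ 0.5500   0.1300   0.2150]
  [ 0.1450   0.6875   0.1500]
  [ 0.0600   0.1075   0.7700]
(I − A)⁻¹ = adj(I−A) / det(I−A) ≈
  [   1.0716     0.2533     0.4189]
  [   0.2825     1.3395     0.2923]
  [   0.1169     0.2094     1.5002]
Δx = (I − A)⁻¹ Δd with Δd having -150 in the Sector 3 component and 0 elsewhere.
So Δx_2 = L_23 · (-150), where L_23 = adj(I−A)_23 / det(I−A) = 0.1500 / 0.51325.
Δx_2 = 0.1500 × (-150) / 0.51325 = -22.50 / 0.51325 ≈ -43.84.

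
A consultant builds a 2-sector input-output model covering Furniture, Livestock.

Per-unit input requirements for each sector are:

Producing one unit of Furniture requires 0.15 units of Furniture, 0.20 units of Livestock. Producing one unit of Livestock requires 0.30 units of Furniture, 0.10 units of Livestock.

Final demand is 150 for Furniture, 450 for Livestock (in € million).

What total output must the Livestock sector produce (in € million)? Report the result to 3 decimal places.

I − A =
  [   0.85    -0.30]
  [  -0.20     0.90]
det(I−A) = (0.85)(0.90) − (-0.30)(-0.20) = 0.7050
adj(I−A) = [[0.90, 0.30], [0.20, 0.85]]
(I − A)⁻¹ = adj(I−A) / det(I−A) ≈
  [   1.2766     0.4255]
  [   0.2837     1.2057]
x = (I − A)⁻¹ d = adj(I−A)·d / det(I−A), with det(I−A) = 0.7050:
  x_F = (0.90·150 + 0.30·450) / 0.7050 = 270.00 / 0.7050 ≈ 382.979
  x_L = (0.20·150 + 0.85·450) / 0.7050 = 412.50 / 0.7050 ≈ 585.106

x_L = 585.106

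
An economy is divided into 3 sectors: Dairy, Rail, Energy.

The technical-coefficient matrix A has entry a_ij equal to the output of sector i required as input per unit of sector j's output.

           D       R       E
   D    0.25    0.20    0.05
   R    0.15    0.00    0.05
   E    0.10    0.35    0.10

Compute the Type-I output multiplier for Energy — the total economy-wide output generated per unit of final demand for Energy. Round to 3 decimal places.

I − A =
  [   0.75    -0.20    -0.05]
  [  -0.15     1.00    -0.05]
  [  -0.10    -0.35     0.90]
Cofactors of I−A, C_ij = (−1)^(i+j)·(minor ij) (rows/columns in the sector order above):
  C_11 = (1.00)(0.90) − (-0.05)(-0.35) = 0.8825
  C_12 = −[(-0.15)(0.90) − (-0.05)(-0.10)] = 0.1400
  C_13 = (-0.15)(-0.35) − (1.00)(-0.10) = 0.1525
  C_21 = −[(-0.20)(0.90) − (-0.05)(-0.35)] = 0.1975
  C_22 = (0.75)(0.90) − (-0.05)(-0.10) = 0.6700
  C_23 = −[(0.75)(-0.35) − (-0.20)(-0.10)] = 0.2825
  C_31 = (-0.20)(-0.05) − (-0.05)(1.00) = 0.0600
  C_32 = −[(0.75)(-0.05) − (-0.05)(-0.15)] = 0.0450
  C_33 = (0.75)(1.00) − (-0.20)(-0.15) = 0.7200
det(I−A) = Σ_j (I−A)_1j·C_1j = (0.75)(0.8825) + (-0.20)(0.1400) + (-0.05)(0.1525) = 0.62625
adj(I−A) = Cᵀ =
  [ 0.8825   0.1975   0.0600]
  [ 0.1400   0.6700   0.0450]
  [ 0.1525   0.2825   0.7200]
(I − A)⁻¹ = adj(I−A) / det(I−A) ≈
  [   1.4092     0.3154     0.0958]
  [   0.2236     1.0699     0.0719]
  [   0.2435     0.4511     1.1497]
The output multiplier for sector j is the column-j sum of the Leontief inverse (I − A)⁻¹ = adj(I−A) / det(I−A).
Column E of adj(I−A): (0.0600, 0.0450, 0.7200); det(I−A) = 0.62625.
m_E = (0.0600 + 0.0450 + 0.7200) / 0.62625 = 0.825 / 0.62625 ≈ 1.317.

m_E = 1.317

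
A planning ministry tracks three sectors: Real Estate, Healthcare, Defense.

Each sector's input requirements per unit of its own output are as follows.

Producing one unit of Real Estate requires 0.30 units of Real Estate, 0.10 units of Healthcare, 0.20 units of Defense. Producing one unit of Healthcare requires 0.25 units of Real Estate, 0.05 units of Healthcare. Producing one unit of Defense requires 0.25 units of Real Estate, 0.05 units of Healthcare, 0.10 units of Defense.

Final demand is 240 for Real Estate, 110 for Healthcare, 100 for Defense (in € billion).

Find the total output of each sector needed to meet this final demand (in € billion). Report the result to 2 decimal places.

x_R = 484.70, x_H = 178.33, x_D = 218.82

I − A =
  [   0.70    -0.25    -0.25]
  [  -0.10     0.95    -0.05]
  [  -0.20     0.00     0.90]
Cofactors of I−A, C_ij = (−1)^(i+j)·(minor ij) (rows/columns in the sector order above):
  C_11 = (0.95)(0.90) − (-0.05)(0.00) = 0.8550
  C_12 = −[(-0.10)(0.90) − (-0.05)(-0.20)] = 0.1000
  C_13 = (-0.10)(0.00) − (0.95)(-0.20) = 0.1900
  C_21 = −[(-0.25)(0.90) − (-0.25)(0.00)] = 0.2250
  C_22 = (0.70)(0.90) − (-0.25)(-0.20) = 0.5800
  C_23 = −[(0.70)(0.00) − (-0.25)(-0.20)] = 0.0500
  C_31 = (-0.25)(-0.05) − (-0.25)(0.95) = 0.2500
  C_32 = −[(0.70)(-0.05) − (-0.25)(-0.10)] = 0.0600
  C_33 = (0.70)(0.95) − (-0.25)(-0.10) = 0.6400
det(I−A) = Σ_j (I−A)_1j·C_1j = (0.70)(0.8550) + (-0.25)(0.1000) + (-0.25)(0.1900) = 0.5260
adj(I−A) = Cᵀ =
  [ 0.8550   0.2250   0.2500]
  [ 0.1000   0.5800   0.0600]
  [ 0.1900   0.0500   0.6400]
(I − A)⁻¹ = adj(I−A) / det(I−A) ≈
  [   1.6255     0.4278     0.4753]
  [   0.1901     1.1027     0.1141]
  [   0.3612     0.0951     1.2167]
x = (I − A)⁻¹ d = adj(I−A)·d / det(I−A), with det(I−A) = 0.5260:
  x_R = (0.8550·240 + 0.2250·110 + 0.2500·100) / 0.5260 = 254.95 / 0.5260 ≈ 484.70
  x_H = (0.1000·240 + 0.5800·110 + 0.0600·100) / 0.5260 = 93.80 / 0.5260 ≈ 178.33
  x_D = (0.1900·240 + 0.0500·110 + 0.6400·100) / 0.5260 = 115.10 / 0.5260 ≈ 218.82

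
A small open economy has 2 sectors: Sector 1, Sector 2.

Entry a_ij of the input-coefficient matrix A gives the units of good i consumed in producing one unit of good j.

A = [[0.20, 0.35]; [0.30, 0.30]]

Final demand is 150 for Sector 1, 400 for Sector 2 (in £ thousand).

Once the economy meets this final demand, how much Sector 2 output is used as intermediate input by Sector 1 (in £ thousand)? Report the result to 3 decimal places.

I − A =
  [   0.80    -0.35]
  [  -0.30     0.70]
det(I−A) = (0.80)(0.70) − (-0.35)(-0.30) = 0.4550
adj(I−A) = [[0.70, 0.35], [0.30, 0.80]]
(I − A)⁻¹ = adj(I−A) / det(I−A) ≈
  [   1.5385     0.7692]
  [   0.6593     1.7582]
First solve x = (I − A)⁻¹ d = adj(I−A)·d / det(I−A); in particular x_1 = (0.70·150 + 0.35·400) / 0.4550 = 245.00 / 0.4550 ≈ 538.46154.
Intermediate flow from 2 to 1: z_21 = a_21 · x_1 = 0.30 × 245.00 / 0.4550 = 73.50 / 0.4550 ≈ 161.538.

z_21 = 161.538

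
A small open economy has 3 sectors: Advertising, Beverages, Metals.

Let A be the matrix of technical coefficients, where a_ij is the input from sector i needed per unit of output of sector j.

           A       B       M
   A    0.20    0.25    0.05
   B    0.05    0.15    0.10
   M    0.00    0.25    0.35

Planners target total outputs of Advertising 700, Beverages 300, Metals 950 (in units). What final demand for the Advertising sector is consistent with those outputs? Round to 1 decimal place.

I − A =
  [   0.80    -0.25    -0.05]
  [  -0.05     0.85    -0.10]
  [   0.00    -0.25     0.65]
d = (I − A) x:
  d_A = (+0.80)·700 + (-0.25)·300 + (-0.05)·950 = 437.5
  d_B = (-0.05)·700 + (+0.85)·300 + (-0.10)·950 = 125.0
  d_M = (+0.00)·700 + (-0.25)·300 + (+0.65)·950 = 542.5

d_A = 437.5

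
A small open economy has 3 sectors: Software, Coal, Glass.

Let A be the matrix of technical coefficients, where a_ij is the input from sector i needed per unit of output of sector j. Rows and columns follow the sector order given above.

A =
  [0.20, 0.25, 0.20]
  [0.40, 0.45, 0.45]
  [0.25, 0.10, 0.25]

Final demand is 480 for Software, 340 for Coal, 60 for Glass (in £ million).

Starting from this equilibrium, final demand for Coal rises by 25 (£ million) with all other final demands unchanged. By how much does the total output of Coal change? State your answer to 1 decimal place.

Δx_C = 88.5

I − A =
  [   0.80    -0.25    -0.20]
  [  -0.40     0.55    -0.45]
  [  -0.25    -0.10     0.75]
Cofactors of I−A, C_ij = (−1)^(i+j)·(minor ij) (rows/columns in the sector order above):
  C_11 = (0.55)(0.75) − (-0.45)(-0.10) = 0.3675
  C_12 = −[(-0.40)(0.75) − (-0.45)(-0.25)] = 0.4125
  C_13 = (-0.40)(-0.10) − (0.55)(-0.25) = 0.1775
  C_21 = −[(-0.25)(0.75) − (-0.20)(-0.10)] = 0.2075
  C_22 = (0.80)(0.75) − (-0.20)(-0.25) = 0.5500
  C_23 = −[(0.80)(-0.10) − (-0.25)(-0.25)] = 0.1425
  C_31 = (-0.25)(-0.45) − (-0.20)(0.55) = 0.2225
  C_32 = −[(0.80)(-0.45) − (-0.20)(-0.40)] = 0.4400
  C_33 = (0.80)(0.55) − (-0.25)(-0.40) = 0.3400
det(I−A) = Σ_j (I−A)_1j·C_1j = (0.80)(0.3675) + (-0.25)(0.4125) + (-0.20)(0.1775) = 0.155375
adj(I−A) = Cᵀ =
  [ 0.3675   0.2075   0.2225]
  [ 0.4125   0.5500   0.4400]
  [ 0.1775   0.1425   0.3400]
(I − A)⁻¹ = adj(I−A) / det(I−A) ≈
  [   2.3652     1.3355     1.4320]
  [   2.6549     3.5398     2.8319]
  [   1.1424     0.9171     2.1883]
Δx = (I − A)⁻¹ Δd with Δd having +25 in the Coal component and 0 elsewhere.
So Δx_C = L_CC · (+25), where L_CC = adj(I−A)_CC / det(I−A) = 0.5500 / 0.155375.
Δx_C = 0.5500 × (+25) / 0.155375 = 13.75 / 0.155375 ≈ 88.5.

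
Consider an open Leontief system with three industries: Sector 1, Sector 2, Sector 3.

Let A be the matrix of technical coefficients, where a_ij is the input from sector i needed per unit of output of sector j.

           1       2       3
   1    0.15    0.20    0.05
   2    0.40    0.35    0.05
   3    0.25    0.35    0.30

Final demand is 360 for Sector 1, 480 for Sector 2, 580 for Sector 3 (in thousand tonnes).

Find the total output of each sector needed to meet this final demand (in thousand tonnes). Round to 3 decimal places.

x_1 = 864.208, x_2 = 1412.070, x_3 = 1843.252

I − A =
  [   0.85    -0.20    -0.05]
  [  -0.40     0.65    -0.05]
  [  -0.25    -0.35     0.70]
Cofactors of I−A, C_ij = (−1)^(i+j)·(minor ij) (rows/columns in the sector order above):
  C_11 = (0.65)(0.70) − (-0.05)(-0.35) = 0.4375
  C_12 = −[(-0.40)(0.70) − (-0.05)(-0.25)] = 0.2925
  C_13 = (-0.40)(-0.35) − (0.65)(-0.25) = 0.3025
  C_21 = −[(-0.20)(0.70) − (-0.05)(-0.35)] = 0.1575
  C_22 = (0.85)(0.70) − (-0.05)(-0.25) = 0.5825
  C_23 = −[(0.85)(-0.35) − (-0.20)(-0.25)] = 0.3475
  C_31 = (-0.20)(-0.05) − (-0.05)(0.65) = 0.0425
  C_32 = −[(0.85)(-0.05) − (-0.05)(-0.40)] = 0.0625
  C_33 = (0.85)(0.65) − (-0.20)(-0.40) = 0.4725
det(I−A) = Σ_j (I−A)_1j·C_1j = (0.85)(0.4375) + (-0.20)(0.2925) + (-0.05)(0.3025) = 0.29825
adj(I−A) = Cᵀ =
  [ 0.4375   0.1575   0.0425]
  [ 0.2925   0.5825   0.0625]
  [ 0.3025   0.3475   0.4725]
(I − A)⁻¹ = adj(I−A) / det(I−A) ≈
  [   1.4669     0.5281     0.1425]
  [   0.9807     1.9531     0.2096]
  [   1.0142     1.1651     1.5842]
x = (I − A)⁻¹ d = adj(I−A)·d / det(I−A), with det(I−A) = 0.29825:
  x_1 = (0.4375·360 + 0.1575·480 + 0.0425·580) / 0.29825 = 257.75 / 0.29825 ≈ 864.208
  x_2 = (0.2925·360 + 0.5825·480 + 0.0625·580) / 0.29825 = 421.15 / 0.29825 ≈ 1412.070
  x_3 = (0.3025·360 + 0.3475·480 + 0.4725·580) / 0.29825 = 549.75 / 0.29825 ≈ 1843.252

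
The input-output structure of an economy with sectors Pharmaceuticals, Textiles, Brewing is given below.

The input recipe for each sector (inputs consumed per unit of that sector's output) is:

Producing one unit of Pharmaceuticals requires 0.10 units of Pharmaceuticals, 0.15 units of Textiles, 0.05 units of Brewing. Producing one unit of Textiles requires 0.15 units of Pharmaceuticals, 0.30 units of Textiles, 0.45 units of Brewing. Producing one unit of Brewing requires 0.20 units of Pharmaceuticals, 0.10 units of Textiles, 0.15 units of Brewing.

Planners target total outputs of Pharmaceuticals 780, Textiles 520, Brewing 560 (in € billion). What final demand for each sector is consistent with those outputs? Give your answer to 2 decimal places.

I − A =
  [   0.90    -0.15    -0.20]
  [  -0.15     0.70    -0.10]
  [  -0.05    -0.45     0.85]
d = (I − A) x:
  d_P = (+0.90)·780 + (-0.15)·520 + (-0.20)·560 = 512.00
  d_T = (-0.15)·780 + (+0.70)·520 + (-0.10)·560 = 191.00
  d_B = (-0.05)·780 + (-0.45)·520 + (+0.85)·560 = 203.00

d_P = 512.00, d_T = 191.00, d_B = 203.00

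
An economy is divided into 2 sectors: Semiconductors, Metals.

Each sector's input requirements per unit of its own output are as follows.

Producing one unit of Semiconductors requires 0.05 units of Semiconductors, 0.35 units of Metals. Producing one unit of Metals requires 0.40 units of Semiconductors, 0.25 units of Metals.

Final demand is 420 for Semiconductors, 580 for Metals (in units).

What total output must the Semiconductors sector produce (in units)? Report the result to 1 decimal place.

I − A =
  [   0.95    -0.40]
  [  -0.35     0.75]
det(I−A) = (0.95)(0.75) − (-0.40)(-0.35) = 0.5725
adj(I−A) = [[0.75, 0.40], [0.35, 0.95]]
(I − A)⁻¹ = adj(I−A) / det(I−A) ≈
  [   1.3100     0.6987]
  [   0.6114     1.6594]
x = (I − A)⁻¹ d = adj(I−A)·d / det(I−A), with det(I−A) = 0.5725:
  x_1 = (0.75·420 + 0.40·580) / 0.5725 = 547.00 / 0.5725 ≈ 955.5
  x_2 = (0.35·420 + 0.95·580) / 0.5725 = 698.00 / 0.5725 ≈ 1219.2

x_1 = 955.5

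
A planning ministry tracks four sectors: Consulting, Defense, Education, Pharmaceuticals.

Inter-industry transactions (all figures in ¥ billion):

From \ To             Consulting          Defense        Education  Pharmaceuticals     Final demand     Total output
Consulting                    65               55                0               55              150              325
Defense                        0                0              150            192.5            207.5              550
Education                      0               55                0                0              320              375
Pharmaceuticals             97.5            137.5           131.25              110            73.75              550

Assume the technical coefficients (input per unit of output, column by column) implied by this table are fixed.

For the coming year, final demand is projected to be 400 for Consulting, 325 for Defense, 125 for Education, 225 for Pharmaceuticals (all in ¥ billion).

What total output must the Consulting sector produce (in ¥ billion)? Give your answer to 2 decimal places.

x_1 = 692.90

Technical coefficients a_ij = z_ij / X_j:
  a_11 = 65/325 = 0.20, a_21 = 0/325 = 0.00, a_31 = 0/325 = 0.00, a_41 = 97.5/325 = 0.30
  a_12 = 55/550 = 0.10, a_22 = 0/550 = 0.00, a_32 = 55/550 = 0.10, a_42 = 137.5/550 = 0.25
  a_13 = 0/375 = 0.00, a_23 = 150/375 = 0.40, a_33 = 0/375 = 0.00, a_43 = 131.25/375 = 0.35
  a_14 = 55/550 = 0.10, a_24 = 192.5/550 = 0.35, a_34 = 0/550 = 0.00, a_44 = 110/550 = 0.20
I − A =
  [   0.80    -0.10     0.00    -0.10]
  [   0.00     1.00    -0.40    -0.35]
  [   0.00    -0.10     1.00     0.00]
  [  -0.30    -0.25    -0.35     0.80]
Compute the cofactors C_ij = (−1)^(i+j)·(3×3 minor ij) of I−A; the adjugate is their transpose:
adj(I−A) = Cᵀ =
  [ 0.66825   0.10850   0.08925   0.13100]
  [ 0.10500   0.61000   0.34200   0.28000]
  [ 0.01050   0.06100   0.52950   0.02800]
  [ 0.28800   0.25800   0.37200   0.76800]
det(I−A) = Σ_j (I−A)_1j·C_1j = (0.80)(0.66825) + (-0.10)(0.10500) + (0.00)(0.01050) + (-0.10)(0.28800) = 0.4953
(I − A)⁻¹ = adj(I−A) / det(I−A) ≈
  [   1.3492     0.2191     0.1802     0.2645]
  [   0.2120     1.2316     0.6905     0.5653]
  [   0.0212     0.1232     1.0690     0.0565]
  [   0.5815     0.5209     0.7511     1.5506]
x = (I − A)⁻¹ d = adj(I−A)·d / det(I−A), with det(I−A) = 0.4953:
  x_1 = (0.66825·400 + 0.10850·325 + 0.08925·125 + 0.13100·225) / 0.4953 = 343.19375 / 0.4953 ≈ 692.90
  x_2 = (0.10500·400 + 0.61000·325 + 0.34200·125 + 0.28000·225) / 0.4953 = 346.00 / 0.4953 ≈ 698.57
  x_3 = (0.01050·400 + 0.06100·325 + 0.52950·125 + 0.02800·225) / 0.4953 = 96.5125 / 0.4953 ≈ 194.86
  x_4 = (0.28800·400 + 0.25800·325 + 0.37200·125 + 0.76800·225) / 0.4953 = 418.35 / 0.4953 ≈ 844.64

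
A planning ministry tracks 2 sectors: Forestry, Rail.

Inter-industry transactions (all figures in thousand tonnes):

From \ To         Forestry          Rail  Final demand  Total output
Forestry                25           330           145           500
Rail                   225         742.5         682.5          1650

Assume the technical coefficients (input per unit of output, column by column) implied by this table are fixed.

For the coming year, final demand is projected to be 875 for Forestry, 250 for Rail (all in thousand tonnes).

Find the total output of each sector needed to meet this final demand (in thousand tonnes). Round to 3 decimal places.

Technical coefficients a_ij = z_ij / X_j:
  a_11 = 25/500 = 0.05, a_21 = 225/500 = 0.45
  a_12 = 330/1650 = 0.20, a_22 = 742.5/1650 = 0.45
I − A =
  [   0.95    -0.20]
  [  -0.45     0.55]
det(I−A) = (0.95)(0.55) − (-0.20)(-0.45) = 0.4325
adj(I−A) = [[0.55, 0.20], [0.45, 0.95]]
(I − A)⁻¹ = adj(I−A) / det(I−A) ≈
  [   1.2717     0.4624]
  [   1.0405     2.1965]
x = (I − A)⁻¹ d = adj(I−A)·d / det(I−A), with det(I−A) = 0.4325:
  x_1 = (0.55·875 + 0.20·250) / 0.4325 = 531.25 / 0.4325 ≈ 1228.324
  x_2 = (0.45·875 + 0.95·250) / 0.4325 = 631.25 / 0.4325 ≈ 1459.538

x_1 = 1228.324, x_2 = 1459.538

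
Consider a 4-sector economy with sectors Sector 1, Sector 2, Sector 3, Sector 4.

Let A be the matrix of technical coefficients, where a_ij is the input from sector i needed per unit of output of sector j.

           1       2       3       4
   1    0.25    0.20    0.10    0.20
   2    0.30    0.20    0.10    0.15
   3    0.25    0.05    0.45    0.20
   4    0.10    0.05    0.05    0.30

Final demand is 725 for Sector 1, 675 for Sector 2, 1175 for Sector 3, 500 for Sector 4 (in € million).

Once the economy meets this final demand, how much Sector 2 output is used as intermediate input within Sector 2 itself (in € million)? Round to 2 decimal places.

z_22 = 530.56

I − A =
  [   0.75    -0.20    -0.10    -0.20]
  [  -0.30     0.80    -0.10    -0.15]
  [  -0.25    -0.05     0.55    -0.20]
  [  -0.10    -0.05    -0.05     0.70]
Compute the cofactors C_ij = (−1)^(i+j)·(3×3 minor ij) of I−A; the adjugate is their transpose:
adj(I−A) = Cᵀ =
  [ 0.291000   0.085500   0.079750   0.124250]
  [ 0.142125   0.248250   0.081625   0.117125]
  [ 0.168375   0.074250   0.350375   0.164125]
  [ 0.063750   0.035250   0.042250   0.266750]
det(I−A) = Σ_j (I−A)_1j·C_1j = (0.75)(0.291000) + (-0.20)(0.142125) + (-0.10)(0.168375) + (-0.20)(0.063750) = 0.1602375
(I − A)⁻¹ = adj(I−A) / det(I−A) ≈
  [   1.8161     0.5336     0.4977     0.7754]
  [   0.8870     1.5493     0.5094     0.7309]
  [   1.0508     0.4634     2.1866     1.0243]
  [   0.3978     0.2200     0.2637     1.6647]
First solve x = (I − A)⁻¹ d = adj(I−A)·d / det(I−A); in particular x_2 = (0.142125·725 + 0.248250·675 + 0.081625·1175 + 0.117125·500) / 0.1602375 = 425.08125 / 0.1602375 ≈ 2652.8200.
Intermediate flow from 2 to 2: z_22 = a_22 · x_2 = 0.20 × 425.08125 / 0.1602375 = 85.01625 / 0.1602375 ≈ 530.56.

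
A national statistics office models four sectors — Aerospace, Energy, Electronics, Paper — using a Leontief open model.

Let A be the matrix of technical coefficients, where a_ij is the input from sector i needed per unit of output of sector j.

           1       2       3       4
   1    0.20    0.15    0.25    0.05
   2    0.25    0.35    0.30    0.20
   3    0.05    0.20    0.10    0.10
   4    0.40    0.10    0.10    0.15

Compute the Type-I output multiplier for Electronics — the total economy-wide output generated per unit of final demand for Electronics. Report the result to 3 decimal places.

I − A =
  [   0.80    -0.15    -0.25    -0.05]
  [  -0.25     0.65    -0.30    -0.20]
  [  -0.05    -0.20     0.90    -0.10]
  [  -0.40    -0.10    -0.10     0.85]
Compute the cofactors C_ij = (−1)^(i+j)·(3×3 minor ij) of I−A; the adjugate is their transpose:
adj(I−A) = Cᵀ =
  [ 0.414750   0.163750   0.179125   0.084000]
  [ 0.286500   0.565125   0.288375   0.183750]
  [ 0.113625   0.152625   0.367875   0.085875]
  [ 0.242250   0.161500   0.161500   0.363375]
det(I−A) = Σ_j (I−A)_1j·C_1j = (0.80)(0.414750) + (-0.15)(0.286500) + (-0.25)(0.113625) + (-0.05)(0.242250) = 0.24830625
(I − A)⁻¹ = adj(I−A) / det(I−A) ≈
  [   1.6703     0.6595     0.7214     0.3383]
  [   1.1538     2.2759     1.1614     0.7400]
  [   0.4576     0.6147     1.4815     0.3458]
  [   0.9756     0.6504     0.6504     1.4634]
The output multiplier for sector j is the column-j sum of the Leontief inverse (I − A)⁻¹ = adj(I−A) / det(I−A).
Column 3 of adj(I−A): (0.179125, 0.288375, 0.367875, 0.161500); det(I−A) = 0.24830625.
m_3 = (0.179125 + 0.288375 + 0.367875 + 0.161500) / 0.24830625 = 0.996875 / 0.24830625 ≈ 4.015.

m_3 = 4.015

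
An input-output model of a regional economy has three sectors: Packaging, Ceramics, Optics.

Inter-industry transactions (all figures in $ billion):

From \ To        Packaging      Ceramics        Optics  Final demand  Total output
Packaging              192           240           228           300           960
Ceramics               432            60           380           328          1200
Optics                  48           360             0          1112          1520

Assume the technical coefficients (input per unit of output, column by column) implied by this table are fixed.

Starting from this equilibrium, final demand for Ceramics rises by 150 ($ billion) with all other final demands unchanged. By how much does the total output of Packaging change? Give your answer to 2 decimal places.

Δx_1 = 63.35

Technical coefficients a_ij = z_ij / X_j:
  a_11 = 192/960 = 0.20, a_21 = 432/960 = 0.45, a_31 = 48/960 = 0.05
  a_12 = 240/1200 = 0.20, a_22 = 60/1200 = 0.05, a_32 = 360/1200 = 0.30
  a_13 = 228/1520 = 0.15, a_23 = 380/1520 = 0.25, a_33 = 0/1520 = 0.00
I − A =
  [   0.80    -0.20    -0.15]
  [  -0.45     0.95    -0.25]
  [  -0.05    -0.30     1.00]
Cofactors of I−A, C_ij = (−1)^(i+j)·(minor ij) (rows/columns in the sector order above):
  C_11 = (0.95)(1.00) − (-0.25)(-0.30) = 0.8750
  C_12 = −[(-0.45)(1.00) − (-0.25)(-0.05)] = 0.4625
  C_13 = (-0.45)(-0.30) − (0.95)(-0.05) = 0.1825
  C_21 = −[(-0.20)(1.00) − (-0.15)(-0.30)] = 0.2450
  C_22 = (0.80)(1.00) − (-0.15)(-0.05) = 0.7925
  C_23 = −[(0.80)(-0.30) − (-0.20)(-0.05)] = 0.2500
  C_31 = (-0.20)(-0.25) − (-0.15)(0.95) = 0.1925
  C_32 = −[(0.80)(-0.25) − (-0.15)(-0.45)] = 0.2675
  C_33 = (0.80)(0.95) − (-0.20)(-0.45) = 0.6700
det(I−A) = Σ_j (I−A)_1j·C_1j = (0.80)(0.8750) + (-0.20)(0.4625) + (-0.15)(0.1825) = 0.580125
adj(I−A) = Cᵀ =
  [ 0.8750   0.2450   0.1925]
  [ 0.4625   0.7925   0.2675]
  [ 0.1825   0.2500   0.6700]
(I − A)⁻¹ = adj(I−A) / det(I−A) ≈
  [   1.5083     0.4223     0.3318]
  [   0.7972     1.3661     0.4611]
  [   0.3146     0.4309     1.1549]
Δx = (I − A)⁻¹ Δd with Δd having +150 in the Ceramics component and 0 elsewhere.
So Δx_1 = L_12 · (+150), where L_12 = adj(I−A)_12 / det(I−A) = 0.2450 / 0.580125.
Δx_1 = 0.2450 × (+150) / 0.580125 = 36.75 / 0.580125 ≈ 63.35.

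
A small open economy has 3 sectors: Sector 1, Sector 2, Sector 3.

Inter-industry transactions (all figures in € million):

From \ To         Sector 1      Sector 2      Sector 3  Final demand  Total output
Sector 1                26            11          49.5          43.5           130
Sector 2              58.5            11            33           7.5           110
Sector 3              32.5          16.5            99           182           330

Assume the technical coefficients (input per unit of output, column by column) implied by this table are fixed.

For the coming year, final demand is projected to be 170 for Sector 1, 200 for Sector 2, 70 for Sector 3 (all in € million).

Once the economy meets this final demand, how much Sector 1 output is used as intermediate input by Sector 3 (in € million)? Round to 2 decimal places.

z_13 = 45.63

Technical coefficients a_ij = z_ij / X_j:
  a_11 = 26/130 = 0.20, a_21 = 58.5/130 = 0.45, a_31 = 32.5/130 = 0.25
  a_12 = 11/110 = 0.10, a_22 = 11/110 = 0.10, a_32 = 16.5/110 = 0.15
  a_13 = 49.5/330 = 0.15, a_23 = 33/330 = 0.10, a_33 = 99/330 = 0.30
I − A =
  [   0.80    -0.10    -0.15]
  [  -0.45     0.90    -0.10]
  [  -0.25    -0.15     0.70]
Cofactors of I−A, C_ij = (−1)^(i+j)·(minor ij) (rows/columns in the sector order above):
  C_11 = (0.90)(0.70) − (-0.10)(-0.15) = 0.6150
  C_12 = −[(-0.45)(0.70) − (-0.10)(-0.25)] = 0.3400
  C_13 = (-0.45)(-0.15) − (0.90)(-0.25) = 0.2925
  C_21 = −[(-0.10)(0.70) − (-0.15)(-0.15)] = 0.0925
  C_22 = (0.80)(0.70) − (-0.15)(-0.25) = 0.5225
  C_23 = −[(0.80)(-0.15) − (-0.10)(-0.25)] = 0.1450
  C_31 = (-0.10)(-0.10) − (-0.15)(0.90) = 0.1450
  C_32 = −[(0.80)(-0.10) − (-0.15)(-0.45)] = 0.1475
  C_33 = (0.80)(0.90) − (-0.10)(-0.45) = 0.6750
det(I−A) = Σ_j (I−A)_1j·C_1j = (0.80)(0.6150) + (-0.10)(0.3400) + (-0.15)(0.2925) = 0.414125
adj(I−A) = Cᵀ =
  [ 0.6150   0.0925   0.1450]
  [ 0.3400   0.5225   0.1475]
  [ 0.2925   0.1450   0.6750]
(I − A)⁻¹ = adj(I−A) / det(I−A) ≈
  [   1.4851     0.2234     0.3501]
  [   0.8210     1.2617     0.3562]
  [   0.7063     0.3501     1.6299]
First solve x = (I − A)⁻¹ d = adj(I−A)·d / det(I−A); in particular x_3 = (0.2925·170 + 0.1450·200 + 0.6750·70) / 0.414125 = 125.975 / 0.414125 ≈ 304.1956.
Intermediate flow from 1 to 3: z_13 = a_13 · x_3 = 0.15 × 125.975 / 0.414125 = 18.89625 / 0.414125 ≈ 45.63.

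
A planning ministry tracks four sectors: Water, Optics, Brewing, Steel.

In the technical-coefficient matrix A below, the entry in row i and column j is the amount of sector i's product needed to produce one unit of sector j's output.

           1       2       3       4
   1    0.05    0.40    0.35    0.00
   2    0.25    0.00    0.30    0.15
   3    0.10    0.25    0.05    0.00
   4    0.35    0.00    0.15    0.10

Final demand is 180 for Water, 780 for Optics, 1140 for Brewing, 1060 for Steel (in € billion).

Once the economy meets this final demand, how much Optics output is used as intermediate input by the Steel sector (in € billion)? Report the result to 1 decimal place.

z_24 = 331.6

I − A =
  [   0.95    -0.40    -0.35     0.00]
  [  -0.25     1.00    -0.30    -0.15]
  [  -0.10    -0.25     0.95     0.00]
  [  -0.35     0.00    -0.15     0.90]
Compute the cofactors C_ij = (−1)^(i+j)·(3×3 minor ij) of I−A; the adjugate is their transpose:
adj(I−A) = Cᵀ =
  [ 0.781875   0.420750   0.432000   0.070125]
  [ 0.292875   0.780750   0.375000   0.130125]
  [ 0.159375   0.249750   0.744000   0.041625]
  [ 0.330625   0.205250   0.292000   0.667375]
det(I−A) = Σ_j (I−A)_1j·C_1j = (0.95)(0.781875) + (-0.40)(0.292875) + (-0.35)(0.159375) + (0.00)(0.330625) = 0.56985
(I − A)⁻¹ = adj(I−A) / det(I−A) ≈
  [   1.3721     0.7384     0.7581     0.1231]
  [   0.5140     1.3701     0.6581     0.2283]
  [   0.2797     0.4383     1.3056     0.0730]
  [   0.5802     0.3602     0.5124     1.1711]
First solve x = (I − A)⁻¹ d = adj(I−A)·d / det(I−A); in particular x_4 = (0.330625·180 + 0.205250·780 + 0.292000·1140 + 0.667375·1060) / 0.56985 = 1259.905 / 0.56985 ≈ 2210.941.
Intermediate flow from 2 to 4: z_24 = a_24 · x_4 = 0.15 × 1259.905 / 0.56985 = 188.98575 / 0.56985 ≈ 331.6.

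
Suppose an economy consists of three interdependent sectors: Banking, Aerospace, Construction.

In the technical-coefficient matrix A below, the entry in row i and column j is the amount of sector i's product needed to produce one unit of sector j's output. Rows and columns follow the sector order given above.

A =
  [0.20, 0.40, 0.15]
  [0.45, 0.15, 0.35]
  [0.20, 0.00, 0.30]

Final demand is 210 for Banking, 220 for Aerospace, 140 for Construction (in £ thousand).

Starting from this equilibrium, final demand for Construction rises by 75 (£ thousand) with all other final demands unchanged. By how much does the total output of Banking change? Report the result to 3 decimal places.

I − A =
  [   0.80    -0.40    -0.15]
  [  -0.45     0.85    -0.35]
  [  -0.20     0.00     0.70]
Cofactors of I−A, C_ij = (−1)^(i+j)·(minor ij) (rows/columns in the sector order above):
  C_11 = (0.85)(0.70) − (-0.35)(0.00) = 0.5950
  C_12 = −[(-0.45)(0.70) − (-0.35)(-0.20)] = 0.3850
  C_13 = (-0.45)(0.00) − (0.85)(-0.20) = 0.1700
  C_21 = −[(-0.40)(0.70) − (-0.15)(0.00)] = 0.2800
  C_22 = (0.80)(0.70) − (-0.15)(-0.20) = 0.5300
  C_23 = −[(0.80)(0.00) − (-0.40)(-0.20)] = 0.0800
  C_31 = (-0.40)(-0.35) − (-0.15)(0.85) = 0.2675
  C_32 = −[(0.80)(-0.35) − (-0.15)(-0.45)] = 0.3475
  C_33 = (0.80)(0.85) − (-0.40)(-0.45) = 0.5000
det(I−A) = Σ_j (I−A)_1j·C_1j = (0.80)(0.5950) + (-0.40)(0.3850) + (-0.15)(0.1700) = 0.2965
adj(I−A) = Cᵀ =
  [ 0.5950   0.2800   0.2675]
  [ 0.3850   0.5300   0.3475]
  [ 0.1700   0.0800   0.5000]
(I − A)⁻¹ = adj(I−A) / det(I−A) ≈
  [   2.0067     0.9444     0.9022]
  [   1.2985     1.7875     1.1720]
  [   0.5734     0.2698     1.6863]
Δx = (I − A)⁻¹ Δd with Δd having +75 in the Construction component and 0 elsewhere.
So Δx_B = L_BC · (+75), where L_BC = adj(I−A)_BC / det(I−A) = 0.2675 / 0.2965.
Δx_B = 0.2675 × (+75) / 0.2965 = 20.0625 / 0.2965 ≈ 67.664.

Δx_B = 67.664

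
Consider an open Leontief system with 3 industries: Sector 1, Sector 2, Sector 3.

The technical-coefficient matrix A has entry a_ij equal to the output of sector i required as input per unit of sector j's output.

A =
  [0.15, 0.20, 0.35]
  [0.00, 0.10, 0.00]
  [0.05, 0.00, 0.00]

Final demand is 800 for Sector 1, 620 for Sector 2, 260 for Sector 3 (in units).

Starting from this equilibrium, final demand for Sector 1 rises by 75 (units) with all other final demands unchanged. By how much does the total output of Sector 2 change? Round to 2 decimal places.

Δx_2 = 0.00

I − A =
  [   0.85    -0.20    -0.35]
  [   0.00     0.90     0.00]
  [  -0.05     0.00     1.00]
Cofactors of I−A, C_ij = (−1)^(i+j)·(minor ij) (rows/columns in the sector order above):
  C_11 = (0.90)(1.00) − (0.00)(0.00) = 0.9000
  C_12 = −[(0.00)(1.00) − (0.00)(-0.05)] = 0.0000
  C_13 = (0.00)(0.00) − (0.90)(-0.05) = 0.0450
  C_21 = −[(-0.20)(1.00) − (-0.35)(0.00)] = 0.2000
  C_22 = (0.85)(1.00) − (-0.35)(-0.05) = 0.8325
  C_23 = −[(0.85)(0.00) − (-0.20)(-0.05)] = 0.0100
  C_31 = (-0.20)(0.00) − (-0.35)(0.90) = 0.3150
  C_32 = −[(0.85)(0.00) − (-0.35)(0.00)] = 0.0000
  C_33 = (0.85)(0.90) − (-0.20)(0.00) = 0.7650
det(I−A) = Σ_j (I−A)_1j·C_1j = (0.85)(0.9000) + (-0.20)(0.0000) + (-0.35)(0.0450) = 0.74925
adj(I−A) = Cᵀ =
  [ 0.9000   0.2000   0.3150]
  [ 0.0000   0.8325   0.0000]
  [ 0.0450   0.0100   0.7650]
(I − A)⁻¹ = adj(I−A) / det(I−A) ≈
  [   1.2012     0.2669     0.4204]
  [   0.0000     1.1111     0.0000]
  [   0.0601     0.0133     1.0210]
Δx = (I − A)⁻¹ Δd with Δd having +75 in the Sector 1 component and 0 elsewhere.
So Δx_2 = L_21 · (+75), where L_21 = adj(I−A)_21 / det(I−A) = 0.0000 / 0.74925.
Δx_2 = 0.0000 × (+75) / 0.74925 = 0.00 / 0.74925 = 0.00.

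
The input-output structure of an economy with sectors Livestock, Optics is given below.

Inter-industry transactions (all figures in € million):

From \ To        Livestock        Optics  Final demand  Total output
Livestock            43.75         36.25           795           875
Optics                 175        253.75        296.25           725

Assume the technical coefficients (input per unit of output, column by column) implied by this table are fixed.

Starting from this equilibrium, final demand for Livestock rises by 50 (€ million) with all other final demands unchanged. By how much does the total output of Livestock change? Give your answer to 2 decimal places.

Technical coefficients a_ij = z_ij / X_j:
  a_LL = 43.75/875 = 0.05, a_OL = 175/875 = 0.20
  a_LO = 36.25/725 = 0.05, a_OO = 253.75/725 = 0.35
I − A =
  [   0.95    -0.05]
  [  -0.20     0.65]
det(I−A) = (0.95)(0.65) − (-0.05)(-0.20) = 0.6075
adj(I−A) = [[0.65, 0.05], [0.20, 0.95]]
(I − A)⁻¹ = adj(I−A) / det(I−A) ≈
  [   1.0700     0.0823]
  [   0.3292     1.5638]
Δx = (I − A)⁻¹ Δd with Δd having +50 in the Livestock component and 0 elsewhere.
So Δx_L = L_LL · (+50), where L_LL = adj(I−A)_LL / det(I−A) = 0.65 / 0.6075.
Δx_L = 0.65 × (+50) / 0.6075 = 32.50 / 0.6075 ≈ 53.50.

Δx_L = 53.50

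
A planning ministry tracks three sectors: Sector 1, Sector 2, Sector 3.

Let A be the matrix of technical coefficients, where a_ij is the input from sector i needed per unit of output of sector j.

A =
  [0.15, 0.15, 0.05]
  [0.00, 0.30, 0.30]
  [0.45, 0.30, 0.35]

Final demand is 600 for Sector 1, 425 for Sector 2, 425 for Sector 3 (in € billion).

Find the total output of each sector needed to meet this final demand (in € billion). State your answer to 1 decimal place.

x_1 = 1096.9, x_2 = 1511.9, x_3 = 2111.0

I − A =
  [   0.85    -0.15    -0.05]
  [   0.00     0.70    -0.30]
  [  -0.45    -0.30     0.65]
Cofactors of I−A, C_ij = (−1)^(i+j)·(minor ij) (rows/columns in the sector order above):
  C_11 = (0.70)(0.65) − (-0.30)(-0.30) = 0.3650
  C_12 = −[(0.00)(0.65) − (-0.30)(-0.45)] = 0.1350
  C_13 = (0.00)(-0.30) − (0.70)(-0.45) = 0.3150
  C_21 = −[(-0.15)(0.65) − (-0.05)(-0.30)] = 0.1125
  C_22 = (0.85)(0.65) − (-0.05)(-0.45) = 0.5300
  C_23 = −[(0.85)(-0.30) − (-0.15)(-0.45)] = 0.3225
  C_31 = (-0.15)(-0.30) − (-0.05)(0.70) = 0.0800
  C_32 = −[(0.85)(-0.30) − (-0.05)(0.00)] = 0.2550
  C_33 = (0.85)(0.70) − (-0.15)(0.00) = 0.5950
det(I−A) = Σ_j (I−A)_1j·C_1j = (0.85)(0.3650) + (-0.15)(0.1350) + (-0.05)(0.3150) = 0.27425
adj(I−A) = Cᵀ =
  [ 0.3650   0.1125   0.0800]
  [ 0.1350   0.5300   0.2550]
  [ 0.3150   0.3225   0.5950]
(I − A)⁻¹ = adj(I−A) / det(I−A) ≈
  [   1.3309     0.4102     0.2917]
  [   0.4923     1.9325     0.9298]
  [   1.1486     1.1759     2.1696]
x = (I − A)⁻¹ d = adj(I−A)·d / det(I−A), with det(I−A) = 0.27425:
  x_1 = (0.3650·600 + 0.1125·425 + 0.0800·425) / 0.27425 = 300.8125 / 0.27425 ≈ 1096.9
  x_2 = (0.1350·600 + 0.5300·425 + 0.2550·425) / 0.27425 = 414.625 / 0.27425 ≈ 1511.9
  x_3 = (0.3150·600 + 0.3225·425 + 0.5950·425) / 0.27425 = 578.9375 / 0.27425 ≈ 2111.0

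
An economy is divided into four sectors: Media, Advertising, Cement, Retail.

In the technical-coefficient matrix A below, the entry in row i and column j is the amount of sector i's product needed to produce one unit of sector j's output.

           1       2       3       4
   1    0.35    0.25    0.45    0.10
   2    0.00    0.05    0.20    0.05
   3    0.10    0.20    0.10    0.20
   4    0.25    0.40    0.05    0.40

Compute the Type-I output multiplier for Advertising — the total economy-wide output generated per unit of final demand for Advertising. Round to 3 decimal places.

m_2 = 4.673

I − A =
  [   0.65    -0.25    -0.45    -0.10]
  [   0.00     0.95    -0.20    -0.05]
  [  -0.10    -0.20     0.90    -0.20]
  [  -0.25    -0.40    -0.05     0.60]
Compute the cofactors C_ij = (−1)^(i+j)·(3×3 minor ij) of I−A; the adjugate is their transpose:
adj(I−A) = Cᵀ =
  [ 0.445000   0.259500   0.290875   0.192750]
  [ 0.033500   0.272000   0.080250   0.055000]
  [ 0.105000   0.156500   0.330625   0.140750]
  [ 0.216500   0.302500   0.202250   0.482000]
det(I−A) = Σ_j (I−A)_1j·C_1j = (0.65)(0.445000) + (-0.25)(0.033500) + (-0.45)(0.105000) + (-0.10)(0.216500) = 0.211975
(I − A)⁻¹ = adj(I−A) / det(I−A) ≈
  [   2.0993     1.2242     1.3722     0.9093]
  [   0.1580     1.2832     0.3786     0.2595]
  [   0.4953     0.7383     1.5597     0.6640]
  [   1.0213     1.4271     0.9541     2.2739]
The output multiplier for sector j is the column-j sum of the Leontief inverse (I − A)⁻¹ = adj(I−A) / det(I−A).
Column 2 of adj(I−A): (0.259500, 0.272000, 0.156500, 0.302500); det(I−A) = 0.211975.
m_2 = (0.259500 + 0.272000 + 0.156500 + 0.302500) / 0.211975 = 0.9905 / 0.211975 ≈ 4.673.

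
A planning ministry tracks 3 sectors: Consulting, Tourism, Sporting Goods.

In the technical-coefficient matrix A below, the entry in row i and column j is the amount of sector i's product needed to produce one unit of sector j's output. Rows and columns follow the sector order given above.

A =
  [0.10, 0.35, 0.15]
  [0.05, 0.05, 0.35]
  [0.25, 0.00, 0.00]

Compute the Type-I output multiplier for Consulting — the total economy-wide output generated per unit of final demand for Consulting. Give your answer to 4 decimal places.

m_C = 1.7180

I − A =
  [   0.90    -0.35    -0.15]
  [  -0.05     0.95    -0.35]
  [  -0.25     0.00     1.00]
Cofactors of I−A, C_ij = (−1)^(i+j)·(minor ij) (rows/columns in the sector order above):
  C_11 = (0.95)(1.00) − (-0.35)(0.00) = 0.9500
  C_12 = −[(-0.05)(1.00) − (-0.35)(-0.25)] = 0.1375
  C_13 = (-0.05)(0.00) − (0.95)(-0.25) = 0.2375
  C_21 = −[(-0.35)(1.00) − (-0.15)(0.00)] = 0.3500
  C_22 = (0.90)(1.00) − (-0.15)(-0.25) = 0.8625
  C_23 = −[(0.90)(0.00) − (-0.35)(-0.25)] = 0.0875
  C_31 = (-0.35)(-0.35) − (-0.15)(0.95) = 0.2650
  C_32 = −[(0.90)(-0.35) − (-0.15)(-0.05)] = 0.3225
  C_33 = (0.90)(0.95) − (-0.35)(-0.05) = 0.8375
det(I−A) = Σ_j (I−A)_1j·C_1j = (0.90)(0.9500) + (-0.35)(0.1375) + (-0.15)(0.2375) = 0.77125
adj(I−A) = Cᵀ =
  [ 0.9500   0.3500   0.2650]
  [ 0.1375   0.8625   0.3225]
  [ 0.2375   0.0875   0.8375]
(I − A)⁻¹ = adj(I−A) / det(I−A) ≈
  [   1.23177     0.45381     0.34360]
  [   0.17828     1.11831     0.41815]
  [   0.30794     0.11345     1.08590]
The output multiplier for sector j is the column-j sum of the Leontief inverse (I − A)⁻¹ = adj(I−A) / det(I−A).
Column C of adj(I−A): (0.9500, 0.1375, 0.2375); det(I−A) = 0.77125.
m_C = (0.9500 + 0.1375 + 0.2375) / 0.77125 = 1.325 / 0.77125 ≈ 1.7180.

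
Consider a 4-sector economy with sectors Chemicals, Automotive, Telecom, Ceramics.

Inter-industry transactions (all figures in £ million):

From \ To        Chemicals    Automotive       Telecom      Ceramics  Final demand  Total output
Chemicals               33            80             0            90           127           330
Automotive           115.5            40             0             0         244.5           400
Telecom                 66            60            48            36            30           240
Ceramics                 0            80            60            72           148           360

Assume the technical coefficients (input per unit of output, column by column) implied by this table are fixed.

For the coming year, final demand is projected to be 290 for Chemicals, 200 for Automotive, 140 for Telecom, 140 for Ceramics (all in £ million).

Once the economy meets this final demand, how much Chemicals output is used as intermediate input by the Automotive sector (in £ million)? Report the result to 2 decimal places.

Technical coefficients a_ij = z_ij / X_j:
  a_11 = 33/330 = 0.10, a_21 = 115.5/330 = 0.35, a_31 = 66/330 = 0.20, a_41 = 0/330 = 0.00
  a_12 = 80/400 = 0.20, a_22 = 40/400 = 0.10, a_32 = 60/400 = 0.15, a_42 = 80/400 = 0.20
  a_13 = 0/240 = 0.00, a_23 = 0/240 = 0.00, a_33 = 48/240 = 0.20, a_43 = 60/240 = 0.25
  a_14 = 90/360 = 0.25, a_24 = 0/360 = 0.00, a_34 = 36/360 = 0.10, a_44 = 72/360 = 0.20
I − A =
  [   0.90    -0.20     0.00    -0.25]
  [  -0.35     0.90     0.00     0.00]
  [  -0.20    -0.15     0.80    -0.10]
  [   0.00    -0.20    -0.25     0.80]
Compute the cofactors C_ij = (−1)^(i+j)·(3×3 minor ij) of I−A; the adjugate is their transpose:
adj(I−A) = Cᵀ =
  [ 0.553500   0.172375   0.056250   0.180000]
  [ 0.215250   0.541000   0.021875   0.070000]
  [ 0.193000   0.168000   0.574500   0.132125]
  [ 0.114125   0.187750   0.185000   0.592000]
det(I−A) = Σ_j (I−A)_1j·C_1j = (0.90)(0.553500) + (-0.20)(0.215250) + (0.00)(0.193000) + (-0.25)(0.114125) = 0.42656875
(I − A)⁻¹ = adj(I−A) / det(I−A) ≈
  [   1.2976     0.4041     0.1319     0.4220]
  [   0.5046     1.2683     0.0513     0.1641]
  [   0.4524     0.3938     1.3468     0.3097]
  [   0.2675     0.4401     0.4337     1.3878]
First solve x = (I − A)⁻¹ d = adj(I−A)·d / det(I−A); in particular x_2 = (0.215250·290 + 0.541000·200 + 0.021875·140 + 0.070000·140) / 0.42656875 = 183.485 / 0.42656875 ≈ 430.1417.
Intermediate flow from 1 to 2: z_12 = a_12 · x_2 = 0.20 × 183.485 / 0.42656875 = 36.697 / 0.42656875 ≈ 86.03.

z_12 = 86.03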